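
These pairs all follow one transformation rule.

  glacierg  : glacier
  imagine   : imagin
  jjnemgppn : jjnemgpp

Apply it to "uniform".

unifor

The rule is to delete the last character.
On "uniform" that produces "unifor".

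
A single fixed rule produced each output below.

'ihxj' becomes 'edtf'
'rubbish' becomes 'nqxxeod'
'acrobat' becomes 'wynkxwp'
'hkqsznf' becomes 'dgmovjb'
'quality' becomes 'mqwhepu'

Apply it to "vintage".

rejpwca

The rule is to shift every letter 4 places backward in the alphabet (wrapping around).
"vintage" → "rejpwca".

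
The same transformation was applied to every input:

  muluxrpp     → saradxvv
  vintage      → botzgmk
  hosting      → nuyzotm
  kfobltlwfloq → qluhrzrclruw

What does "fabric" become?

lghxoi

The pattern: shift every letter 6 places forward in the alphabet (wrapping around).
Doing the same to "fabric": "lghxoi".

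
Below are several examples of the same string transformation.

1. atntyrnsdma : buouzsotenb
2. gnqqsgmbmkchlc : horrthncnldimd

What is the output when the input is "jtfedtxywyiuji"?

What's happening: shift every letter 1 place forward in the alphabet (wrapping around).
On "jtfedtxywyiuji" that produces "kugfeuyzxzjvkj".

kugfeuyzxzjvkj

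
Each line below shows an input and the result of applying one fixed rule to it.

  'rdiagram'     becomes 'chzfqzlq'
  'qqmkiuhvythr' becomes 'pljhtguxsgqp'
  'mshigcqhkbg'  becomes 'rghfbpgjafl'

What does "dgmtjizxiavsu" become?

Rule — shift every letter 1 place backward in the alphabet (wrapping around), then move the first character to the end.
Applying both steps to "dgmtjizxiavsu": "cflsihywhzurt", then "flsihywhzurtc".

flsihywhzurtc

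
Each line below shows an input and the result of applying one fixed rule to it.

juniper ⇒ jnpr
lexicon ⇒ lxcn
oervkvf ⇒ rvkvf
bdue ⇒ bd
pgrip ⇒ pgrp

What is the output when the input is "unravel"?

The transformation: remove every vowel.
So "unravel" becomes "nrvl".

nrvl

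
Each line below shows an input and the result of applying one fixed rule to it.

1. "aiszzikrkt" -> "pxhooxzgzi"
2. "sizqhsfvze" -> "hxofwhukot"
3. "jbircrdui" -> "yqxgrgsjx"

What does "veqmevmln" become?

ktfbtkbac

Each output is the input with this applied: shift every letter 11 places backward in the alphabet (wrapping around).
On "veqmevmln" that produces "ktfbtkbac".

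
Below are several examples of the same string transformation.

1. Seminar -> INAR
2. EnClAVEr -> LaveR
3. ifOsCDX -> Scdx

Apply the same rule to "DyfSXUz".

In each case the input is transformed by: flip the case of every letter, then delete the first 3 characters.
Applying that to "DyfSXUz" gives "sxuZ".

sxuZ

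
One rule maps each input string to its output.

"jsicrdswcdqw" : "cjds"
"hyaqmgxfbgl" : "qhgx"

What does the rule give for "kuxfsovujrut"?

fkrv

The rule is to keep one character in every 3, starting at position 1 (positions 1st, 4th, 7th, ...), then swap each adjacent pair of characters (1↔2, 3↔4, ...).
Doing the same to "kuxfsovujrut": "fkrv".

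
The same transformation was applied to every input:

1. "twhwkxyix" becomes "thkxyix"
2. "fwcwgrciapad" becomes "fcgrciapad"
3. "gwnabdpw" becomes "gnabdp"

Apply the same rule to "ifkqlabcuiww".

Rule — remove every "w".
Applying that to "ifkqlabcuiww" gives "ifkqlabcui".

ifkqlabcui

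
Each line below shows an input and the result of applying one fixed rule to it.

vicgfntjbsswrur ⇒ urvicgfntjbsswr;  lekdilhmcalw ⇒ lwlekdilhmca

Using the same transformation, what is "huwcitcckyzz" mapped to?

The transformation: move the last 2 characters to the front (rotate right by 2).
For "huwcitcckyzz" the result is "zzhuwcitccky".

zzhuwcitccky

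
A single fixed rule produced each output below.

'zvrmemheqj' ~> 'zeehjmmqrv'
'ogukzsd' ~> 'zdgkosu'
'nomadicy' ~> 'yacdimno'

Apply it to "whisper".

Looking at the pairs, the operation is to sort the characters into alphabetical order, then move the last character to the front.
Applying both steps to "whisper": "ehiprsw", then "wehiprs".
(Check on "ogukzsd": → "dgkosuz" → "zdgkosu" ✓)

wehiprs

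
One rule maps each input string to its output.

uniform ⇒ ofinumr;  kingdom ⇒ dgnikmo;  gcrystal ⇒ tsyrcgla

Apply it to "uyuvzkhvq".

hkzvuyuqv

The pattern: move the last 2 characters to the front (rotate right by 2), then reverse the string.
For "uyuvzkhvq", step one produces "vquyuvzkh"; step two turns that into "hkzvuyuqv".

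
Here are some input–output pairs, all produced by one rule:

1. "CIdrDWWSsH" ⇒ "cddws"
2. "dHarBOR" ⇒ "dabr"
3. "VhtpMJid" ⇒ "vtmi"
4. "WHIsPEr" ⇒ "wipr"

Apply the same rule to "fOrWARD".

Rule — keep every other character starting from the first (positions 1st, 3rd, 5th, ...), then convert every letter to lowercase.
Working it through for "fOrWARD": intermediate "frAD", final "frad".

frad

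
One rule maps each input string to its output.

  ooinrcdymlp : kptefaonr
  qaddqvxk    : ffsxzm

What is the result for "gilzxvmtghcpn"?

nbzxovijerp

The rule is to shift every letter 2 places forward in the alphabet (wrapping around), then delete the first 2 characters.
For "gilzxvmtghcpn", step one produces "iknbzxovijerp"; step two turns that into "nbzxovijerp".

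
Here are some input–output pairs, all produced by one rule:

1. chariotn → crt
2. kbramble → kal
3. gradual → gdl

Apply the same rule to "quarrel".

The transformation: keep one character in every 3, starting at position 1 (positions 1st, 4th, 7th, ...).
So "quarrel" becomes "qrl".

qrl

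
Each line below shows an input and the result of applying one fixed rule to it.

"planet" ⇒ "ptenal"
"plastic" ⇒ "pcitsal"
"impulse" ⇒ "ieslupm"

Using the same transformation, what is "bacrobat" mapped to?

In each case the input is transformed by: reverse the string, then move the last character to the front.
"bacrobat" → "taborcab" → "btaborca".
(Check on "impulse": → "eslupmi" → "ieslupm" ✓)

btaborca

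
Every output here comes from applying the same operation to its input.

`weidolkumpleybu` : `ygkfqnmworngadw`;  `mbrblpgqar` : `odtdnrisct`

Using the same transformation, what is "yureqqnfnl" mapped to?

awtgssphpn

Each output is the input with this applied: shift every letter 2 places forward in the alphabet (wrapping around).
Doing the same to "yureqqnfnl": "awtgssphpn".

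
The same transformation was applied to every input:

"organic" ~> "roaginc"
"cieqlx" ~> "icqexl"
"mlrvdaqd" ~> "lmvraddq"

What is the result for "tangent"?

atgnnet

Each output is the input with this applied: swap each adjacent pair of characters (1↔2, 3↔4, ...).
For "tangent" the result is "atgnnet".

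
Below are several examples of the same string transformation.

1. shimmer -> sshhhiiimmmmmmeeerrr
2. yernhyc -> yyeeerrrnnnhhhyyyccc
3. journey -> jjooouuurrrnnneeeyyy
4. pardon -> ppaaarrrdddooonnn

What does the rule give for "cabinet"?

ccaaabbbiiinnneeettt

Each output is the input with this applied: repeat every character 3 times, then delete the first character.
Working it through for "cabinet": intermediate "cccaaabbbiiinnneeettt", final "ccaaabbbiiinnneeettt".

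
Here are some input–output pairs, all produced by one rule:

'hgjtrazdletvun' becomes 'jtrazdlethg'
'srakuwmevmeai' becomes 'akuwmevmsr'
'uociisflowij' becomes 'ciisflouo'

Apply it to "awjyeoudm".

Each output is the input with this applied: delete the last 3 characters, then move the first 2 characters to the end (rotate left by 2).
Applying both steps to "awjyeoudm": "awjyeo", then "jyeoaw".

jyeoaw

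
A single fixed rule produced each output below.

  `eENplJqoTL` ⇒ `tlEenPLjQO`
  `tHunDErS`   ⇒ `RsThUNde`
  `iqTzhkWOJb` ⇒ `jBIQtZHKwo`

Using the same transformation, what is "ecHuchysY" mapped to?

SyEChUCHY

Rule — flip the case of every letter, then move the last 2 characters to the front (rotate right by 2).
"ecHuchysY" → "EChUCHYSy" → "SyEChUCHY".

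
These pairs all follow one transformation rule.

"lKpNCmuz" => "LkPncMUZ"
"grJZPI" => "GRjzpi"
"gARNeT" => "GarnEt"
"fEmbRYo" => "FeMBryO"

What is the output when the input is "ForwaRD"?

The pattern: flip the case of every letter.
So "ForwaRD" becomes "fORWArd".

fORWArd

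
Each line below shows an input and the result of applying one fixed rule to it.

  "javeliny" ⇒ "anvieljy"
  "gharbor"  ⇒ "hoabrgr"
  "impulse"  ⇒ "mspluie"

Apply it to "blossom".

The rule is to take characters alternately from the front and the back (1st, last, 2nd, 2nd-last, ...), then move the first 2 characters to the end (rotate left by 2).
Applying both steps to "blossom": "bmlooss", then "loossbm".

loossbm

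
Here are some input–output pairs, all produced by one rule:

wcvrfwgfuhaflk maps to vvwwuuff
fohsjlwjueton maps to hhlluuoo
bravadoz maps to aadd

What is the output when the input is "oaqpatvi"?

What's happening: keep one character in every 3, starting at position 3 (positions 3rd, 6th, 9th, ...), then double every character.
"oaqpatvi" → "qqtt".

qqtt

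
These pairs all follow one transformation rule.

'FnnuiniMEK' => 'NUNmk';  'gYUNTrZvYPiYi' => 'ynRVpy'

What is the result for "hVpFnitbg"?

In each case the input is transformed by: keep every other character starting from the second (positions 2nd, 4th, 6th, ...), then flip the case of every letter.
For "hVpFnitbg", step one produces "VFib"; step two turns that into "vfIB".

vfIB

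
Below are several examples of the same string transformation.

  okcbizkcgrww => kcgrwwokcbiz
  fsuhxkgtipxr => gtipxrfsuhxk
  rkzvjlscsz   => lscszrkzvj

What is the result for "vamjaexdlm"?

Looking at the pairs, the operation is to swap the front and back halves of the string.
Doing the same to "vamjaexdlm": "exdlmvamja".

exdlmvamja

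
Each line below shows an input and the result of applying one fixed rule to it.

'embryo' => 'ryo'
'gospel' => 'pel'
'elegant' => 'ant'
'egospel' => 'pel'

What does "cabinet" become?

Rule — keep only the last 3 characters.
For "cabinet" the result is "net".

net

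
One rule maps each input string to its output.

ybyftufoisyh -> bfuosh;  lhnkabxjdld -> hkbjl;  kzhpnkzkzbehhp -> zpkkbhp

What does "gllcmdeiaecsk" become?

Looking at the pairs, the operation is to keep every other character starting from the second (positions 2nd, 4th, 6th, ...).
For "gllcmdeiaecsk" the result is "lcdies".

lcdies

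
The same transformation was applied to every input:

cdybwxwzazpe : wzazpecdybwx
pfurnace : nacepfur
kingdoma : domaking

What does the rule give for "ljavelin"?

Looking at the pairs, the operation is to swap the front and back halves of the string.
Applying that to "ljavelin" gives "elinljav".

elinljav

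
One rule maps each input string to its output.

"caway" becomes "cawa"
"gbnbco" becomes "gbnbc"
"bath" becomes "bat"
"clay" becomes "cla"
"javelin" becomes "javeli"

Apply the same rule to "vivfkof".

The rule is to delete the last character.
So "vivfkof" becomes "vivfko".

vivfko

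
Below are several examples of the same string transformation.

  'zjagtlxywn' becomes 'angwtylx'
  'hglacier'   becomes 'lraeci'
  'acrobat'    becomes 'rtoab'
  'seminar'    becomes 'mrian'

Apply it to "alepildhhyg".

Each output is the input with this applied: delete the first 2 characters, then take characters alternately from the front and the back (1st, last, 2nd, 2nd-last, ...).
On "alepildhhyg": the first step gives "epildhhyg", and the second then gives "egpyihlhd".

egpyihlhd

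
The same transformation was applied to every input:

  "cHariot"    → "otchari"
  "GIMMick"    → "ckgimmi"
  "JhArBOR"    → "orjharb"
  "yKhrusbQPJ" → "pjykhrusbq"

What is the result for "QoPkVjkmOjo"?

joqopkvjkmo

The pattern: move the last 2 characters to the front (rotate right by 2), then convert every letter to lowercase.
Applying both steps to "QoPkVjkmOjo": "joQoPkVjkmO", then "joqopkvjkmo".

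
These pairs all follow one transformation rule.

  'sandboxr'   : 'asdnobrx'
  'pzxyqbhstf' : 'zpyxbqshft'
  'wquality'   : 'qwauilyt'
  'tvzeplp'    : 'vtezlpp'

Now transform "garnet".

agnrte

Each output is the input with this applied: swap each adjacent pair of characters (1↔2, 3↔4, ...).
Applying that to "garnet" gives "agnrte".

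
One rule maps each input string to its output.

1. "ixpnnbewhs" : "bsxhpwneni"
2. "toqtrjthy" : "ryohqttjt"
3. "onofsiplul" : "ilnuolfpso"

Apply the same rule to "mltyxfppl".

Looking at the pairs, the operation is to take characters alternately from the front and the back (1st, last, 2nd, 2nd-last, ...), then swap the first and last characters.
"mltyxfppl" → "xllptpyfm".

xllptpyfm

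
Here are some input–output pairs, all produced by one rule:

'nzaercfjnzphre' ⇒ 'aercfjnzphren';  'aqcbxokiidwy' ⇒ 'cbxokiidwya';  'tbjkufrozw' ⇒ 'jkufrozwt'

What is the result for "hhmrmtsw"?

mrmtswh

The transformation: move the first character to the end, then delete the first character.
So "hhmrmtsw" becomes "mrmtswh".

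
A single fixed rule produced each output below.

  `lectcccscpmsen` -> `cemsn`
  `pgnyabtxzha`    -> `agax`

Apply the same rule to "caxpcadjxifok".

The pattern: keep one character in every 3, starting at position 2 (positions 2nd, 5th, 8th, ...), then swap each adjacent pair of characters (1↔2, 3↔4, ...).
Starting from "caxpcadjxifok": after the first operation, "acjf"; after the second, "cafj".
(Check on "lectcccscpmsen": → "ecsmn" → "cemsn" ✓)

cafj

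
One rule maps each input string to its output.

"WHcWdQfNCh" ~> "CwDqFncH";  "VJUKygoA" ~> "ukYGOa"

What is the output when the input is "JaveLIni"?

VEliNI

The transformation: delete the first 2 characters, then flip the case of every letter.
Working it through for "JaveLIni": intermediate "veLIni", final "VEliNI".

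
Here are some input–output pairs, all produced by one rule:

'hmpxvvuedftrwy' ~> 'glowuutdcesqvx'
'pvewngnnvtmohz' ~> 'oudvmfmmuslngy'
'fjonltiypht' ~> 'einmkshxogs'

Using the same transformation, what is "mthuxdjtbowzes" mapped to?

lsgtwcisanvydr

In each case the input is transformed by: shift every letter 1 place backward in the alphabet (wrapping around).
On "mthuxdjtbowzes" that produces "lsgtwcisanvydr".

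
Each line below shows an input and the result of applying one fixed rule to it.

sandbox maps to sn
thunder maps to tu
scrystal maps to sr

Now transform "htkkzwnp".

In each case the input is transformed by: keep every other character starting from the first (positions 1st, 3rd, 5th, ...), then delete the last 2 characters.
Working it through for "htkkzwnp": intermediate "hkzn", final "hk".

hk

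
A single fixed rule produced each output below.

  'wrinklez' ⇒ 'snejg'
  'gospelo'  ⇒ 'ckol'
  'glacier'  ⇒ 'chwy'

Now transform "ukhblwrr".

qgdxh

In each case the input is transformed by: shift every letter 4 places backward in the alphabet (wrapping around), then delete the last 3 characters.
On "ukhblwrr" that produces "qgdxh".
(Check on "wrinklez": → "snejghav" → "snejg" ✓)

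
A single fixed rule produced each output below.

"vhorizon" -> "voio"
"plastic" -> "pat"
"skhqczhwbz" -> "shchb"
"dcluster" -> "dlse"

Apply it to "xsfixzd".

xfx

Rule — delete the last character, then keep every other character starting from the first (positions 1st, 3rd, 5th, ...).
Applying that to "xsfixzd" gives "xfx".
(Check on "skhqczhwbz": → "skhqczhwb" → "shchb" ✓)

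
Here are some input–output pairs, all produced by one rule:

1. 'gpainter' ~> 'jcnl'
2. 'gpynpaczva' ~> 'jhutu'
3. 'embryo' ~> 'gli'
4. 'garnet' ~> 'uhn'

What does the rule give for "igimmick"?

The pattern: keep every other character starting from the second (positions 2nd, 4th, 6th, ...), then shift every letter 6 places backward in the alphabet (wrapping around).
"igimmick" → "gmik" → "agce".
(Check on "garnet": → "ant" → "uhn" ✓)

agce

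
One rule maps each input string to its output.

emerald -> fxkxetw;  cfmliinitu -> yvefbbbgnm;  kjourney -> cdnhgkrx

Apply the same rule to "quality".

njetmbr

The pattern: swap each adjacent pair of characters (1↔2, 3↔4, ...), then shift every letter 7 places backward in the alphabet (wrapping around).
For "quality", step one produces "uqlatiy"; step two turns that into "njetmbr".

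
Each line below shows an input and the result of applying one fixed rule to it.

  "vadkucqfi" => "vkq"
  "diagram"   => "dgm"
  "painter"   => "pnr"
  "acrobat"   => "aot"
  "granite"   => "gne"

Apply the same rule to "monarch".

The pattern: keep one character in every 3, starting at position 1 (positions 1st, 4th, 7th, ...).
Doing the same to "monarch": "mah".

mah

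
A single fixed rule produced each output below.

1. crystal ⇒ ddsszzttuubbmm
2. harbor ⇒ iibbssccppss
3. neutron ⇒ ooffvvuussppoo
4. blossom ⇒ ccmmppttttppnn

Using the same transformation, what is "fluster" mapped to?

ggmmvvttuuffss

The rule is to double every character, then shift every letter 1 place forward in the alphabet (wrapping around).
"fluster" → "fflluusstteerr" → "ggmmvvttuuffss".
(Check on "neutron": → "nneeuuttrroonn" → "ooffvvuussppoo" ✓)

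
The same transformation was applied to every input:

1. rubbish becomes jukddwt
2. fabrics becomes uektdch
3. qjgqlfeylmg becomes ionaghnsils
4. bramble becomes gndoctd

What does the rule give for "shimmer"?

Rule — shift every letter 2 places forward in the alphabet (wrapping around), then reverse the string.
So "shimmer" becomes "tgookju".

tgookju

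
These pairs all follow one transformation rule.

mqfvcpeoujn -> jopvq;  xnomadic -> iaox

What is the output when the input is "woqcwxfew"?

Rule — reverse the string, then keep every other character starting from the second (positions 2nd, 4th, 6th, ...).
Working it through for "woqcwxfew": intermediate "wefxwcqow", final "exco".
(Check on "mqfvcpeoujn": → "njuoepcvfqm" → "jopvq" ✓)

exco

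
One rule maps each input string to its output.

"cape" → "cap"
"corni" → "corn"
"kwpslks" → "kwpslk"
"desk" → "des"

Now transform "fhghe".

fhgh

Each output is the input with this applied: delete the last character.
For "fhghe" the result is "fhgh".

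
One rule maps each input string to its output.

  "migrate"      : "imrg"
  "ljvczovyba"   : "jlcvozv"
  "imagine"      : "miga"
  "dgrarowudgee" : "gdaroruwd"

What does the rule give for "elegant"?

The pattern: delete the last 3 characters, then swap each adjacent pair of characters (1↔2, 3↔4, ...).
Starting from "elegant": after the first operation, "eleg"; after the second, "lege".

lege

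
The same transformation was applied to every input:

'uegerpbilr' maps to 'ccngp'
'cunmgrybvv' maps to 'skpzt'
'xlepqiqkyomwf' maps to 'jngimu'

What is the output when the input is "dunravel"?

The rule is to keep every other character starting from the second (positions 2nd, 4th, 6th, ...), then shift every letter 2 places backward in the alphabet (wrapping around).
Applying both steps to "dunravel": "urvl", then "sptj".

sptj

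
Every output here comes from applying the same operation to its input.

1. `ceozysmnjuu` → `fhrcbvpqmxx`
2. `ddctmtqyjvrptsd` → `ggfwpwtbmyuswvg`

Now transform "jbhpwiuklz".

mekszlxnoc

The rule is to shift every letter 3 places forward in the alphabet (wrapping around).
For "jbhpwiuklz" the result is "mekszlxnoc".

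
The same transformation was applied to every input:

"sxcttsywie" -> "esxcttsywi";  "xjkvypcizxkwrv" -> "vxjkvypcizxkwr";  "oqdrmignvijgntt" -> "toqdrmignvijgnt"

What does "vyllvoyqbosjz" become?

The transformation: move the last character to the front.
So "vyllvoyqbosjz" becomes "zvyllvoyqbosj".

zvyllvoyqbosj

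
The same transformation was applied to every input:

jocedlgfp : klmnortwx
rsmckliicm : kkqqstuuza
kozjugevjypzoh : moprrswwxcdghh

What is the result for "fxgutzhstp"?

nopxabbcfh

The transformation: sort the characters into alphabetical order, then shift every letter 8 places forward in the alphabet (wrapping around).
Applying both steps to "fxgutzhstp": "fghpsttuxz", then "nopxabbcfh".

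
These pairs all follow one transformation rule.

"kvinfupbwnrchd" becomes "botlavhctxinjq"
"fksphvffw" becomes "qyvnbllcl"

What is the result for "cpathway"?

The rule is to move the first character to the end, then shift every letter 6 places forward in the alphabet (wrapping around).
On "cpathway": the first step gives "pathwayc", and the second then gives "vgzncgei".
(Check on "fksphvffw": → "ksphvffwf" → "qyvnbllcl" ✓)

vgzncgei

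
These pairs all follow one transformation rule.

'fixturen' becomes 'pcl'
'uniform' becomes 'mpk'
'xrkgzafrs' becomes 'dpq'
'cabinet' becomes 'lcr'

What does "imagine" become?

The pattern: shift every letter 2 places backward in the alphabet (wrapping around), then keep only the last 3 characters.
Starting from "imagine": after the first operation, "gkyeglc"; after the second, "glc".

glc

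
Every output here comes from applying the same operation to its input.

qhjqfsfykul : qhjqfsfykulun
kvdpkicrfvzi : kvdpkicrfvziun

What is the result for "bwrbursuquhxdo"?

The rule is to append "un".
For "bwrbursuquhxdo" the result is "bwrbursuquhxdoun".

bwrbursuquhxdoun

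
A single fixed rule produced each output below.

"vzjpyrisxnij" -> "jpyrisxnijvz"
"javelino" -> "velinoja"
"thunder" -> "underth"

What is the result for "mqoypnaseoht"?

The transformation: move the first 2 characters to the end (rotate left by 2).
On "mqoypnaseoht" that produces "oypnaseohtmq".

oypnaseohtmq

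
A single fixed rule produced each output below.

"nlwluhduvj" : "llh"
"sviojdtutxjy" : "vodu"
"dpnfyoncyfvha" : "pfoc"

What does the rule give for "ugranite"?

The transformation: keep every other character starting from the second (positions 2nd, 4th, 6th, ...), then delete the last 2 characters.
On "ugranite": the first step gives "gaie", and the second then gives "ga".

ga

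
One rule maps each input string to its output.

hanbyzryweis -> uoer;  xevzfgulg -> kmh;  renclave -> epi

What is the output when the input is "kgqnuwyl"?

Rule — shift every letter 13 places forward in the alphabet (wrapping around) — i.e. ROT13, then keep one character in every 3, starting at position 1 (positions 1st, 4th, 7th, ...).
On "kgqnuwyl" that produces "xal".

xal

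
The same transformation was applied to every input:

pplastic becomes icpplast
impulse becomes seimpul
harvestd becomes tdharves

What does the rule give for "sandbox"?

In each case the input is transformed by: move the last 2 characters to the front (rotate right by 2).
Doing the same to "sandbox": "oxsandb".

oxsandb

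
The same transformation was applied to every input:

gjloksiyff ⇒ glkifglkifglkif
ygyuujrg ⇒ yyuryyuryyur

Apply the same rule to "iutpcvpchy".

The transformation: keep every other character starting from the first (positions 1st, 3rd, 5th, ...), then write the whole string 3 times in a row.
On "iutpcvpchy": the first step gives "itcph", and the second then gives "itcphitcphitcph".

itcphitcphitcph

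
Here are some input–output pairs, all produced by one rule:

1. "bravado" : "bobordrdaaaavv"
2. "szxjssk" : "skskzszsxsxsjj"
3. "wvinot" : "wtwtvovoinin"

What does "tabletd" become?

The rule is to double every character, then take characters alternately from the front and the back (1st, last, 2nd, 2nd-last, ...).
"tabletd" → "ttaabblleettdd" → "tdtdatatbebell".

tdtdatatbebell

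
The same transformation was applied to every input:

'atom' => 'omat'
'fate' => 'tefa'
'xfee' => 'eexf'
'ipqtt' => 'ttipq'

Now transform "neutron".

onneutr

Rule — move the last 2 characters to the front (rotate right by 2).
For "neutron" the result is "onneutr".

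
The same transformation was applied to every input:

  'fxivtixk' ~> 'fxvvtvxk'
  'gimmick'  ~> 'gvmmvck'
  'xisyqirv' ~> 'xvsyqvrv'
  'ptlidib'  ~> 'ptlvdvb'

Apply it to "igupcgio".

The pattern: replace every "i" with "v".
Applying that to "igupcgio" gives "vgupcgvo".

vgupcgvo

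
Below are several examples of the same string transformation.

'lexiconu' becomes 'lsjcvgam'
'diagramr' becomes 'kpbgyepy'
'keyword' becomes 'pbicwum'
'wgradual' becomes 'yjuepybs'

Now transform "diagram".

ykbgyep

Looking at the pairs, the operation is to shift every letter 2 places backward in the alphabet (wrapping around), then move the last 2 characters to the front (rotate right by 2).
Starting from "diagram": after the first operation, "bgyepyk"; after the second, "ykbgyep".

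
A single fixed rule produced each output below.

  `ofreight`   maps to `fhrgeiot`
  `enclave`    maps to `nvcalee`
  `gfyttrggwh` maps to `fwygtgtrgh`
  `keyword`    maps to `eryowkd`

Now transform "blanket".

leaknbt

The pattern: take characters alternately from the front and the back (1st, last, 2nd, 2nd-last, ...), then move the first 2 characters to the end (rotate left by 2).
Starting from "blanket": after the first operation, "btleakn"; after the second, "leaknbt".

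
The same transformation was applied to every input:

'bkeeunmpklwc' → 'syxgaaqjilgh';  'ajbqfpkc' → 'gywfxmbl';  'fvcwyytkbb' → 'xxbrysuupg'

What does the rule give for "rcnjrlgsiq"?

emnyjfnhco

What's happening: move the last 2 characters to the front (rotate right by 2), then shift every letter 4 places backward in the alphabet (wrapping around).
Starting from "rcnjrlgsiq": after the first operation, "iqrcnjrlgs"; after the second, "emnyjfnhco".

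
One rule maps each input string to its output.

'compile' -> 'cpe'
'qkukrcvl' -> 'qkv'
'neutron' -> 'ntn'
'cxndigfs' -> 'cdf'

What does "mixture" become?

The pattern: keep one character in every 3, starting at position 1 (positions 1st, 4th, 7th, ...).
Applying that to "mixture" gives "mte".

mte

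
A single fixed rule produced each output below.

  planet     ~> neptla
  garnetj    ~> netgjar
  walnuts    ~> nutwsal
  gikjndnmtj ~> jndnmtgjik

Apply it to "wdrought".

The transformation: swap the first and last characters, then move the first 3 characters to the end (rotate left by 3).
"wdrought" → "tdroughw" → "oughwtdr".

oughwtdr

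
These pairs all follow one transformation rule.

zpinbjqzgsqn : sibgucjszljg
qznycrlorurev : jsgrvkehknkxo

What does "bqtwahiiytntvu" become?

Rule — shift every letter 7 places backward in the alphabet (wrapping around).
For "bqtwahiiytntvu" the result is "ujmptabbrmgmon".

ujmptabbrmgmon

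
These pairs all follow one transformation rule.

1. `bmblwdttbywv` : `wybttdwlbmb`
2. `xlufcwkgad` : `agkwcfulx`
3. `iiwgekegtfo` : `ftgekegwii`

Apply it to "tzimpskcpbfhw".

Each output is the input with this applied: reverse the string, then delete the first character.
Working it through for "tzimpskcpbfhw": intermediate "whfbpckspmizt", final "hfbpckspmizt".
(Check on "xlufcwkgad": → "dagkwcfulx" → "agkwcfulx" ✓)

hfbpckspmizt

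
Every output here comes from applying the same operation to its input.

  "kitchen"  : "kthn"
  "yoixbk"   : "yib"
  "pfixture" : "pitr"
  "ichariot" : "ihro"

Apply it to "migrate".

mgae

The transformation: keep every other character starting from the first (positions 1st, 3rd, 5th, ...).
Applying that to "migrate" gives "mgae".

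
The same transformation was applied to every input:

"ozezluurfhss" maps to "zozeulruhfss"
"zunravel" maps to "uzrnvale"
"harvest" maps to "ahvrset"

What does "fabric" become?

afrbci

The pattern: swap each adjacent pair of characters (1↔2, 3↔4, ...).
"fabric" → "afrbci".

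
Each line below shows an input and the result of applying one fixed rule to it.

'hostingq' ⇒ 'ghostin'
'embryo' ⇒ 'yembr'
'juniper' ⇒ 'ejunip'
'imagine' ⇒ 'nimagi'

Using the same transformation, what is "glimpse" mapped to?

Each output is the input with this applied: delete the last character, then move the last character to the front.
For "glimpse", step one produces "glimps"; step two turns that into "sglimp".

sglimp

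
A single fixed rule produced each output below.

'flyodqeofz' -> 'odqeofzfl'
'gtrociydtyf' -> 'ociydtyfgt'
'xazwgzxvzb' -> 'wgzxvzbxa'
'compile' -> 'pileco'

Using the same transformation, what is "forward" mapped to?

wardfo

Rule — move the first 2 characters to the end (rotate left by 2), then delete the first character.
"forward" → "rwardfo" → "wardfo".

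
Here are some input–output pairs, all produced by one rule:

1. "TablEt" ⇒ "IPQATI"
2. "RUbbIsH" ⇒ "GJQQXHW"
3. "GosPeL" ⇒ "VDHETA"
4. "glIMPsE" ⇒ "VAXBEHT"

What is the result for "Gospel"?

The rule is to shift every letter 11 places backward in the alphabet (wrapping around), then convert every letter to uppercase.
Applying both steps to "Gospel": "Vdheta", then "VDHETA".

VDHETA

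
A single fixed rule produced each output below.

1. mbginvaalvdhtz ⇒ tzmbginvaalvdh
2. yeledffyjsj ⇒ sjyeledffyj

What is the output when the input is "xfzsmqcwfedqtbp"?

bpxfzsmqcwfedqt

In each case the input is transformed by: move the last 2 characters to the front (rotate right by 2).
"xfzsmqcwfedqtbp" → "bpxfzsmqcwfedqt".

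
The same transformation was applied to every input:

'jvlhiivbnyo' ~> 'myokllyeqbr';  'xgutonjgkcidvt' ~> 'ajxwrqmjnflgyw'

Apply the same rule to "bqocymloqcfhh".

In each case the input is transformed by: shift every letter 3 places forward in the alphabet (wrapping around).
So "bqocymloqcfhh" becomes "etrfbportfikk".

etrfbportfikk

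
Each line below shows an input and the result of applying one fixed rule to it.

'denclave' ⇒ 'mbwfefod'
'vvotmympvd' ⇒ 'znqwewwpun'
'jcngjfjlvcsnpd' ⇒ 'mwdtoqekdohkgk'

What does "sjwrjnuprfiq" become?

What's happening: shift every letter 1 place forward in the alphabet (wrapping around), then swap the front and back halves of the string.
"sjwrjnuprfiq" → "tkxskovqsgjr" → "vqsgjrtkxsko".

vqsgjrtkxsko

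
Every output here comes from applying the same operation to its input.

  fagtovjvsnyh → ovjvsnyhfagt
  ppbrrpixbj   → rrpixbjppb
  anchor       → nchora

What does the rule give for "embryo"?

Rule — move the last 2 characters to the front (rotate right by 2), then swap the front and back halves of the string.
On "embryo": the first step gives "yoembr", and the second then gives "mbryoe".

mbryoe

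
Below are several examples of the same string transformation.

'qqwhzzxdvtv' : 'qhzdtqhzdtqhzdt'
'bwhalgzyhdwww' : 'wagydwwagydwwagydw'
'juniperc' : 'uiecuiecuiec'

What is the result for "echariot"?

caitcaitcait

Each output is the input with this applied: keep every other character starting from the second (positions 2nd, 4th, 6th, ...), then write the whole string 3 times in a row.
Starting from "echariot": after the first operation, "cait"; after the second, "caitcaitcait".
(Check on "qqwhzzxdvtv": → "qhzdt" → "qhzdtqhzdtqhzdt" ✓)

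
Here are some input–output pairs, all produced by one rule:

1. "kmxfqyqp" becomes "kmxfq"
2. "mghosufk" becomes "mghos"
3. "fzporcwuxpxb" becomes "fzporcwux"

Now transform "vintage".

vint

The rule is to delete the last 3 characters.
On "vintage" that produces "vint".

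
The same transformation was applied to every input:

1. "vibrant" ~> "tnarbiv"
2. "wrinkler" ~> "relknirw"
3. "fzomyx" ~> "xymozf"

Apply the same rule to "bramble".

Looking at the pairs, the operation is to reverse the string.
For "bramble" the result is "elbmarb".

elbmarb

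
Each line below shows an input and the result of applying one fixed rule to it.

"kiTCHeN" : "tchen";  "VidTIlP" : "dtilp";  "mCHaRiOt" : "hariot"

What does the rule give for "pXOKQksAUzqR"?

okqksauzqr

Each output is the input with this applied: delete the first 2 characters, then convert every letter to lowercase.
"pXOKQksAUzqR" → "okqksauzqr".
(Check on "VidTIlP": → "dTIlP" → "dtilp" ✓)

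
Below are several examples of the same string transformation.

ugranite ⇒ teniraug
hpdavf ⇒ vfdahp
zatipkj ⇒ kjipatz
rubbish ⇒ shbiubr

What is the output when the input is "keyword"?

The pattern: reverse the string, then swap each adjacent pair of characters (1↔2, 3↔4, ...).
On "keyword": the first step gives "drowyek", and the second then gives "rdwoeyk".

rdwoeyk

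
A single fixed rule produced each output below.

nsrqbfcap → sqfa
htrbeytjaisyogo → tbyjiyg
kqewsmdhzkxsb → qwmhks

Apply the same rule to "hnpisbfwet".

The transformation: keep every other character starting from the second (positions 2nd, 4th, 6th, ...).
Applying that to "hnpisbfwet" gives "nibwt".

nibwt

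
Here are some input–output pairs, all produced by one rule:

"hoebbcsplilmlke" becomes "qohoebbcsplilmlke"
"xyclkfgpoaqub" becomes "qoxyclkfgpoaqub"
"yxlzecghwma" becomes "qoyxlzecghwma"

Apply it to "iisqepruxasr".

The transformation: prepend "qo".
For "iisqepruxasr" the result is "qoiisqepruxasr".

qoiisqepruxasr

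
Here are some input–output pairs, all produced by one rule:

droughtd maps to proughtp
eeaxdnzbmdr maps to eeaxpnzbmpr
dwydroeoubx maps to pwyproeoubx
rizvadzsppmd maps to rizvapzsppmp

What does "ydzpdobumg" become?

The transformation: replace every "d" with "p".
So "ydzpdobumg" becomes "ypzppobumg".

ypzppobumg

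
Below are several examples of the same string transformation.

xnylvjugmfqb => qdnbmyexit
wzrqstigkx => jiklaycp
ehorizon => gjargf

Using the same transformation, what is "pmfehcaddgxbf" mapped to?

xwzusvvyptx

In each case the input is transformed by: shift every letter 8 places backward in the alphabet (wrapping around), then delete the first 2 characters.
Working it through for "pmfehcaddgxbf": intermediate "hexwzusvvyptx", final "xwzusvvyptx".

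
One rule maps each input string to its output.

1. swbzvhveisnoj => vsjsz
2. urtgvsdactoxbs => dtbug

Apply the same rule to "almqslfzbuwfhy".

The transformation: keep one character in every 3, starting at position 1 (positions 1st, 4th, 7th, ...), then move the last 3 characters to the front (rotate right by 3).
For "almqslfzbuwfhy", step one produces "aqfuh"; step two turns that into "fuhaq".
(Check on "swbzvhveisnoj": → "szvsj" → "vsjsz" ✓)

fuhaq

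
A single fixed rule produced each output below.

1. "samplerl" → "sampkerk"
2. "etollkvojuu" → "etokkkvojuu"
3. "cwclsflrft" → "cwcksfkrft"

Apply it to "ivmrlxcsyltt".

Each output is the input with this applied: replace every "l" with "k".
Doing the same to "ivmrlxcsyltt": "ivmrkxcsyktt".

ivmrkxcsyktt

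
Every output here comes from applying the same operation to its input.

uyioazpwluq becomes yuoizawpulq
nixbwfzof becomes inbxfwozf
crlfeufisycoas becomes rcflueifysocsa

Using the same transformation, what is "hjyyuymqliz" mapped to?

The rule is to swap each adjacent pair of characters (1↔2, 3↔4, ...).
On "hjyyuymqliz" that produces "jhyyyuqmilz".

jhyyyuqmilz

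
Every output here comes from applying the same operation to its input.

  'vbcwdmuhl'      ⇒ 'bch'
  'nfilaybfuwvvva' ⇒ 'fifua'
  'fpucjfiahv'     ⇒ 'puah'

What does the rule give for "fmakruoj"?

maj

Rule — swap each adjacent pair of characters (1↔2, 3↔4, ...), then keep one character in every 3, starting at position 1 (positions 1st, 4th, 7th, ...).
For "fmakruoj", step one produces "mfkaurjo"; step two turns that into "maj".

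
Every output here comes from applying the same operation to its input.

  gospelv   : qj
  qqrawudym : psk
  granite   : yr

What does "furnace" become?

pa

The transformation: shift every letter 2 places backward in the alphabet (wrapping around), then keep one character in every 3, starting at position 3 (positions 3rd, 6th, 9th, ...).
Starting from "furnace": after the first operation, "dsplyac"; after the second, "pa".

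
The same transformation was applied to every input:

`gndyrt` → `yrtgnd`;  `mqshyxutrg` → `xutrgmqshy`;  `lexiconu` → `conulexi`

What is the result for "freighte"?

ghtefrei

Looking at the pairs, the operation is to swap the front and back halves of the string.
So "freighte" becomes "ghtefrei".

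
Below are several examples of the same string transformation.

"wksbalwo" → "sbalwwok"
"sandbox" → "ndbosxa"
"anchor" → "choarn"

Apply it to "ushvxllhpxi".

hvxllhpxuis

The transformation: swap the first and last characters, then move the first 2 characters to the end (rotate left by 2).
On "ushvxllhpxi" that produces "hvxllhpxuis".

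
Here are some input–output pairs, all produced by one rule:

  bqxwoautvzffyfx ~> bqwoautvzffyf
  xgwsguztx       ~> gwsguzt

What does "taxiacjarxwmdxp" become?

The rule is to remove every "x".
So "taxiacjarxwmdxp" becomes "taiacjarwmdp".

taiacjarwmdp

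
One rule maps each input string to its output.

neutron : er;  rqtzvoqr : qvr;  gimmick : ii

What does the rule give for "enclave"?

na

What's happening: keep one character in every 3, starting at position 2 (positions 2nd, 5th, 8th, ...).
For "enclave" the result is "na".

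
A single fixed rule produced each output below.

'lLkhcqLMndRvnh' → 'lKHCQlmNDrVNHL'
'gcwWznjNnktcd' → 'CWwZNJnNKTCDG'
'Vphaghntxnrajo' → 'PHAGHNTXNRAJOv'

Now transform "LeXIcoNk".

ExiCOnKl

The pattern: flip the case of every letter, then move the first character to the end.
For "LeXIcoNk", step one produces "lExiCOnK"; step two turns that into "ExiCOnKl".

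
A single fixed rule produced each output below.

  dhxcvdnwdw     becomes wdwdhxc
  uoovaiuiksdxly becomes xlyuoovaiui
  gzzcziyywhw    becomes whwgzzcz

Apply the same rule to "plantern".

ernpl

Each output is the input with this applied: move the last 3 characters to the front (rotate right by 3), then delete the last 3 characters.
On "plantern": the first step gives "ernplant", and the second then gives "ernpl".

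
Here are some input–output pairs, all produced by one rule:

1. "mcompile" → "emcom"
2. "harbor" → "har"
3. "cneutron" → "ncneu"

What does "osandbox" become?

In each case the input is transformed by: swap the front and back halves of the string, then delete the first 3 characters.
Working it through for "osandbox": intermediate "dboxosan", final "xosan".
(Check on "cneutron": → "troncneu" → "ncneu" ✓)

xosan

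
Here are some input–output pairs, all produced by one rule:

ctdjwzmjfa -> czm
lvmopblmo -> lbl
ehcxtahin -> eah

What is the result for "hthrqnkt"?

Looking at the pairs, the operation is to swap each adjacent pair of characters (1↔2, 3↔4, ...), then keep one character in every 3, starting at position 2 (positions 2nd, 5th, 8th, ...).
Applying both steps to "hthrqnkt": "thrhnqtk", then "hnk".
(Check on "ctdjwzmjfa": → "tcjdzwjmaf" → "czm" ✓)

hnk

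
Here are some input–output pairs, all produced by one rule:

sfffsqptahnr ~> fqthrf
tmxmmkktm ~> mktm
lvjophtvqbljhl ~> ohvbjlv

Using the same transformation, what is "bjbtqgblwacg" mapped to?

What's happening: keep every other character starting from the second (positions 2nd, 4th, 6th, ...), then move the first character to the end.
Applying both steps to "bjbtqgblwacg": "jtglag", then "tglagj".
(Check on "tmxmmkktm": → "mmkt" → "mktm" ✓)

tglagj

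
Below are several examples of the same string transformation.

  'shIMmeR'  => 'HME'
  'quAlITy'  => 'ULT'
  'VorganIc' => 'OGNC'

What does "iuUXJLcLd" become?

Each output is the input with this applied: keep every other character starting from the second (positions 2nd, 4th, 6th, ...), then convert every letter to uppercase.
Applying both steps to "iuUXJLcLd": "uXLL", then "UXLL".

UXLL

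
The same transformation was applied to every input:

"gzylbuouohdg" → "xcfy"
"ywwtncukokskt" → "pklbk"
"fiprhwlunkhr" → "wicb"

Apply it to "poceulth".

The pattern: keep one character in every 3, starting at position 1 (positions 1st, 4th, 7th, ...), then shift every letter 9 places backward in the alphabet (wrapping around).
On "poceulth" that produces "gvk".

gvk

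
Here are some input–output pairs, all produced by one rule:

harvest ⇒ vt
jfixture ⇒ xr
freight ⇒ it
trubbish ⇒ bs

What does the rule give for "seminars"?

In each case the input is transformed by: keep one character in every 3, starting at position 1 (positions 1st, 4th, 7th, ...), then delete the first character.
"seminars" → "sir" → "ir".

ir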